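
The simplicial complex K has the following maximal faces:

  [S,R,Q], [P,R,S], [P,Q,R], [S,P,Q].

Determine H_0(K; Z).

Order the vertices as P < Q < R < S. Listing each simplex with vertices in this order, K has dimension 2 with simplices:

  0-simplices (4): P, Q, R, S
  1-simplices (6): PQ, PR, PS, QR, QS, RS
  2-simplices (4): PQR, PQS, PRS, QRS

so the chain groups are C_0 ≅ Z^4, C_1 ≅ Z^6, C_2 ≅ Z^4.

∂_1: C_1 → C_0 is given by ∂[p,q] = [q] − [p].
This gives a 4×6 integer matrix of rank 3; reducing to Smith normal form yields diagonal entries (1,1,1).

∂_2: C_2 → C_1 maps a triangle to the signed sum of its edges. For instance
  ∂QRS = RS − QS + QR,
  ∂PQS = QS − PS + PQ.
The resulting 6×4 matrix has rank 3, and its Smith normal form has invariant factors (1,1,1).

Now H_k = ker ∂_k / im ∂_{k+1}, so:

  H_0: rank C_0 − rank ∂_1 = 4 − 3 = 1, and the invariant factors of ∂_1 are all 1, so H_0 = Z.

H_0 ≅ Z.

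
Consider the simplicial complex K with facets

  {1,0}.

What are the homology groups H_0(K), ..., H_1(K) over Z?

H_0 = Z,  H_1 = 0.

We work with the vertex ordering 0 < 1. The simplices of K, each written with vertices in increasing order, are:

  0-simplices (2): [0], [1]
  1-simplices (1): [0,1]

giving chain groups C_0 ≅ Z^2, C_1 ≅ Z^1.

The boundary map ∂_1: C_1 → C_0 maps an edge to its endpoints' difference, ∂[p,q] = q − p. For instance
  ∂[0,1] = [1] − [0].
This gives a 2×1 integer matrix of rank 1; reducing to Smith normal form yields diagonal entries (1).

Now H_k = ker ∂_k / im ∂_{k+1}, so:

  H_0: rank C_0 − rank ∂_1 = 2 − 1 = 1, and the invariant factors of ∂_1 are all 1, so H_0 ≅ Z.
  H_1: rank ker ∂_1 − rank ∂_2 = (1 − 1) − 0 = 0, and there is no ∂_2, so H_1 ≅ 0.

As a check, the Euler characteristic is 2 − 1 = 1, which agrees with 1 − 0 = 1.
(K is a triangulation of the 1-simplex.)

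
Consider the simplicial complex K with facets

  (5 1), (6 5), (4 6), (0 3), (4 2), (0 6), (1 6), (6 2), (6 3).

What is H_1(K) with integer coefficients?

H_1 = Z^3.

Take the total order 0 < 1 < 2 < 3 < 4 < 5 < 6 on the vertex set. Then K (dimension 1) consists of the simplices:

  0-simplices (7): [0], [1], [2], [3], [4], [5], [6]
  1-simplices (9): [0,3], [0,6], [1,5], [1,6], [2,4], [2,6], [3,6], [4,6], [5,6]

so the chain groups are C_0 ≅ Z^7, C_1 ≅ Z^9.

∂_1: C_1 → C_0 maps an edge to its endpoints' difference, ∂[p,q] = q − p.
As a 7×9 matrix over Z this has rank 6, with invariant factors (1,1,1,1,1,1).

Computing H_k = (kernel of ∂_k) / (image of ∂_{k+1}):

  H_1: rank ker ∂_1 − rank ∂_2 = (9 − 6) − 0 = 3, and there is no ∂_2, so H_1 ≅ Z^3.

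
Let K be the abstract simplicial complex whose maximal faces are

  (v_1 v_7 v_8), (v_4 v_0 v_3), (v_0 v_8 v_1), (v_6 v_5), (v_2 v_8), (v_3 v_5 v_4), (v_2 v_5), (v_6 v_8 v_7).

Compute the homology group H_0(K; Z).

H_0 ≅ Z.

Order the vertices as v_0 < v_1 < v_2 < v_3 < v_4 < v_5 < v_6 < v_7 < v_8. Listing each simplex with vertices in this order, K has dimension 2 with simplices:

  0-simplices (9): [v_0], [v_1], [v_2], [v_3], [v_4], [v_5], [v_6], [v_7], [v_8]
  1-simplices (15): (15 of them)
  2-simplices (5): [v_0,v_1,v_8], [v_0,v_3,v_4], [v_1,v_7,v_8], [v_3,v_4,v_5], [v_6,v_7,v_8]

giving chain groups C_0 ≅ Z^9, C_1 ≅ Z^15, C_2 ≅ Z^5.

∂_1: C_1 → C_0 sends each edge [p,q] (with p < q) to q − p. For instance
  ∂[v_0,v_8] = [v_8] − [v_0].
The 9×15 boundary matrix has rank 8 and Smith normal form diag(1,1,1,1,1,1,1,1).

Boundary ∂_2: C_2 → C_1 maps a triangle to the signed sum of its edges. For instance
  ∂[v_0,v_1,v_8] = [v_1,v_8] − [v_0,v_8] + [v_0,v_1],
  ∂[v_0,v_3,v_4] = [v_3,v_4] − [v_0,v_4] + [v_0,v_3].
The resulting 15×5 matrix has rank 5, and its Smith normal form has invariant factors (1,1,1,1,1).

Computing H_k = (kernel of ∂_k) / (image of ∂_{k+1}):

  H_0: rank C_0 − rank ∂_1 = 9 − 8 = 1, and the invariant factors of ∂_1 are all 1, so H_0 = Z.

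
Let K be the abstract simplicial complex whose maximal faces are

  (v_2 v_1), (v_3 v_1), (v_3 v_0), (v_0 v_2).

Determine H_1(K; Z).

H_1 ≅ Z.

Take the total order v_0 < v_1 < v_2 < v_3 on the vertex set. Then K (dimension 1) consists of the simplices:

  0-simplices (4): [v_0], [v_1], [v_2], [v_3]
  1-simplices (4): [v_0,v_2], [v_0,v_3], [v_1,v_2], [v_1,v_3]

giving chain groups C_0 ≅ Z^4, C_1 ≅ Z^4.

Boundary ∂_1: C_1 → C_0 is given by ∂[p,q] = [q] − [p].
This gives a 4×4 integer matrix of rank 3; reducing to Smith normal form yields diagonal entries (1,1,1).

Reading off H_k = ker ∂_k / im ∂_{k+1}:

  H_1: rank ker ∂_1 − rank ∂_2 = (4 − 3) − 0 = 1, and there is no ∂_2, so H_1 = Z.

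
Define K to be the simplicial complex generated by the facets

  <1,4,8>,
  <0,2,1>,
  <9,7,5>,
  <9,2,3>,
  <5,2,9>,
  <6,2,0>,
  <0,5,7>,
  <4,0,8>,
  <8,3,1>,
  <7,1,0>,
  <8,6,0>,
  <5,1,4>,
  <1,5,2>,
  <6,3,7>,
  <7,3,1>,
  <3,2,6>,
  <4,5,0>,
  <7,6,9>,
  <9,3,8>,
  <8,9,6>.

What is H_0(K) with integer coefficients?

H_0 = Z.

We work with the vertex ordering 0 < 1 < 2 < 3 < 4 < 5 < 6 < 7 < 8 < 9. The simplices of K, each written with vertices in increasing order, are:

  0-simplices (10): [0], [1], [2], [3], [4], [5], [6], [7], [8], [9]
  1-simplices (30): (30 of them)
  2-simplices (20): (20 of them)

so the chain groups are C_0 ≅ Z^10, C_1 ≅ Z^30, C_2 ≅ Z^20.

Boundary ∂_1: C_1 → C_0 sends each edge [p,q] (with p < q) to q − p.
This gives a 10×30 integer matrix of rank 9; reducing to Smith normal form yields diagonal entries (1,1,1,1,1,1,1,1,1).

∂_2: C_2 → C_1 maps a triangle to the signed sum of its edges. For instance
  ∂[6,7,9] = [7,9] − [6,9] + [6,7],
  ∂[0,5,7] = [5,7] − [0,7] + [0,5].
The resulting 30×20 matrix has rank 20, and its Smith normal form has invariant factors (1,1,1,1,1,1,1,1,1,1,1,1,1,1,1,1,1,1,1,2).

Reading off H_k = ker ∂_k / im ∂_{k+1}:

  H_0: rank C_0 − rank ∂_1 = 10 − 9 = 1, and the invariant factors of ∂_1 are all 1, so H_0 = Z.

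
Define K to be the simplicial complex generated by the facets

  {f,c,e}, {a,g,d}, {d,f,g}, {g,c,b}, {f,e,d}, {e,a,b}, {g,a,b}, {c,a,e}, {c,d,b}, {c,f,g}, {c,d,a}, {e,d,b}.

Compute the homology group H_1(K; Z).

H_1 ≅ Z/2.

We work with the vertex ordering a < b < c < d < e < f < g. The simplices of K, each written with vertices in increasing order, are:

  0-simplices (7): a, b, c, d, e, f, g
  1-simplices (18): ab, ac, ad, ae, ag, bc, bd, be, bg, cd, ce, cf, cg, de, df, dg, ef, fg
  2-simplices (12): abe, abg, acd, ace, adg, bcd, bcg, bde, cef, cfg, def, dfg

Hence C_0 ≅ Z^7, C_1 ≅ Z^18, C_2 ≅ Z^12.

The boundary map ∂_1: C_1 → C_0 is given by ∂[p,q] = [q] − [p]. For instance
  ∂df = f − d.
The 7×18 boundary matrix has rank 6 and Smith normal form diag(1,1,1,1,1,1).

The boundary map ∂_2: C_2 → C_1 sends each 2-simplex [p,q,r] to [q,r] − [p,r] + [p,q]. For instance
  ∂abe = be − ae + ab,
  ∂def = ef − df + de.
This gives a 18×12 integer matrix of rank 12; reducing to Smith normal form yields diagonal entries (1,1,1,1,1,1,1,1,1,1,1,2).

Now H_k = ker ∂_k / im ∂_{k+1}, so:

  H_1: rank ker ∂_1 − rank ∂_2 = (18 − 6) − 12 = 0, and ∂_2 has invariant factor 2 > 1, so H_1 ≅ Z/2.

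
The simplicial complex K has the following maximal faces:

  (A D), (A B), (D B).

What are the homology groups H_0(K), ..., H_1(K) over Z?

H_0 = Z,  H_1 = Z.

We work with the vertex ordering A < B < D. The simplices of K, each written with vertices in increasing order, are:

  0-simplices (3): A, B, D
  1-simplices (3): AB, AD, BD

giving chain groups C_0 ≅ Z^3, C_1 ≅ Z^3.

The boundary map ∂_1: C_1 → C_0 is given by ∂[p,q] = [q] − [p]. For instance
  ∂BD = D − B.
The 3×3 boundary matrix has rank 2 and Smith normal form diag(1,1).

Reading off H_k = ker ∂_k / im ∂_{k+1}:

  H_0: rank C_0 − rank ∂_1 = 3 − 2 = 1, and the invariant factors of ∂_1 are all 1, so H_0 = Z.
  H_1: rank ker ∂_1 − rank ∂_2 = (3 − 2) − 0 = 1, and there is no ∂_2, so H_1 = Z.

As a check, the Euler characteristic is 3 − 3 = 0, which agrees with 1 − 1 = 0.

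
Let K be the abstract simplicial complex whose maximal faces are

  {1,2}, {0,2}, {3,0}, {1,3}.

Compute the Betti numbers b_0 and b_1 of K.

Order the vertices as 0 < 1 < 2 < 3. Listing each simplex with vertices in this order, K has dimension 1 with simplices:

  0-simplices (4): [0], [1], [2], [3]
  1-simplices (4): [0,2], [0,3], [1,2], [1,3]

so the chain groups are C_0 ≅ Z^4, C_1 ≅ Z^4.

∂_1: C_1 → C_0 sends each edge [p,q] (with p < q) to q − p. For instance
  ∂[1,2] = [2] − [1].
This gives a 4×4 integer matrix of rank 3; reducing to Smith normal form yields diagonal entries (1,1,1).

Now H_k = ker ∂_k / im ∂_{k+1}, so:

  H_0: rank C_0 − rank ∂_1 = 4 − 3 = 1, and the invariant factors of ∂_1 are all 1, so H_0 ≅ Z.
  H_1: rank ker ∂_1 − rank ∂_2 = (4 − 3) − 0 = 1, and there is no ∂_2, so H_1 ≅ Z.

As a check, the Euler characteristic is 4 − 4 = 0, which agrees with 1 − 1 = 0.

Hence the Betti numbers are b_0 = 1, b_1 = 1.

b_0 = 1, b_1 = 1.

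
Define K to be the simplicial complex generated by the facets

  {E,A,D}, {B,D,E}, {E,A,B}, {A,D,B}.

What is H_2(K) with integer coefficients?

Take the total order A < B < D < E on the vertex set. Then K (dimension 2) consists of the simplices:

  0-simplices (4): A, B, D, E
  1-simplices (6): AB, AD, AE, BD, BE, DE
  2-simplices (4): ABD, ABE, ADE, BDE

Hence C_0 ≅ Z^4, C_1 ≅ Z^6, C_2 ≅ Z^4.

Boundary ∂_1: C_1 → C_0 maps an edge to its endpoints' difference, ∂[p,q] = q − p.
As a 4×6 matrix over Z this has rank 3, with invariant factors (1,1,1).

Boundary ∂_2: C_2 → C_1 acts by ∂[p,q,r] = [q,r] − [p,r] + [p,q]. For instance
  ∂ABE = BE − AE + AB,
  ∂ABD = BD − AD + AB.
This gives a 6×4 integer matrix of rank 3; reducing to Smith normal form yields diagonal entries (1,1,1).

Now H_k = ker ∂_k / im ∂_{k+1}, so:

  H_2: rank ker ∂_2 − rank ∂_3 = (4 − 3) − 0 = 1, and there is no ∂_3, so H_2 ≅ Z.

(K is a triangulation of the 2-sphere S^2.)

H_2 ≅ Z.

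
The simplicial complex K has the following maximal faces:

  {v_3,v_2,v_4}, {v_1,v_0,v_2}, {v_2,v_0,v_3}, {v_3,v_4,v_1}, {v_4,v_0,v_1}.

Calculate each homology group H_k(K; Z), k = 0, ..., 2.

H_0 ≅ Z,  H_1 ≅ Z,  H_2 = 0.

Fix the vertex order v_0 < v_1 < v_2 < v_3 < v_4 and write every simplex with vertices in increasing order. Then dim K = 2 and the simplices of K are:

  0-simplices (5): [v_0], [v_1], [v_2], [v_3], [v_4]
  1-simplices (10): [v_0,v_1], [v_0,v_2], [v_0,v_3], [v_0,v_4], [v_1,v_2], [v_1,v_3], [v_1,v_4], [v_2,v_3], [v_2,v_4], [v_3,v_4]
  2-simplices (5): [v_0,v_1,v_2], [v_0,v_1,v_4], [v_0,v_2,v_3], [v_1,v_3,v_4], [v_2,v_3,v_4]

so the chain groups are C_0 ≅ Z^5, C_1 ≅ Z^10, C_2 ≅ Z^5.

Boundary ∂_1: C_1 → C_0 maps an edge to its endpoints' difference, ∂[p,q] = q − p. For instance
  ∂[v_1,v_3] = [v_3] − [v_1].
This gives a 5×10 integer matrix of rank 4; reducing to Smith normal form yields diagonal entries (1,1,1,1).

The boundary map ∂_2: C_2 → C_1 maps a triangle to the signed sum of its edges. For instance
  ∂[v_0,v_2,v_3] = [v_2,v_3] − [v_0,v_3] + [v_0,v_2],
  ∂[v_1,v_3,v_4] = [v_3,v_4] − [v_1,v_4] + [v_1,v_3].
The 10×5 boundary matrix has rank 5 and Smith normal form diag(1,1,1,1,1).

From H_k ≅ ker(∂_k) / im(∂_{k+1}) we obtain:

  H_0: rank C_0 − rank ∂_1 = 5 − 4 = 1, and the invariant factors of ∂_1 are all 1, so H_0 = Z.
  H_1: rank ker ∂_1 − rank ∂_2 = (10 − 4) − 5 = 1, and the invariant factors of ∂_2 are all 1, so H_1 = Z.
  H_2: rank ker ∂_2 − rank ∂_3 = (5 − 5) − 0 = 0, and there is no ∂_3, so H_2 = 0.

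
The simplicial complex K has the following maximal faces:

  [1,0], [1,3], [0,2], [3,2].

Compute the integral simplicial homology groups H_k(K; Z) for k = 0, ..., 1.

H_0 ≅ Z,  H_1 ≅ Z.

We work with the vertex ordering 0 < 1 < 2 < 3. The simplices of K, each written with vertices in increasing order, are:

  0-simplices (4): [0], [1], [2], [3]
  1-simplices (4): [0,1], [0,2], [1,3], [2,3]

giving chain groups C_0 ≅ Z^4, C_1 ≅ Z^4.

The boundary map ∂_1: C_1 → C_0 maps an edge to its endpoints' difference, ∂[p,q] = q − p. For instance
  ∂[0,2] = [2] − [0].
The 4×4 boundary matrix has rank 3 and Smith normal form diag(1,1,1).

Computing H_k = (kernel of ∂_k) / (image of ∂_{k+1}):

  H_0: rank C_0 − rank ∂_1 = 4 − 3 = 1, and the invariant factors of ∂_1 are all 1, so H_0 ≅ Z.
  H_1: rank ker ∂_1 − rank ∂_2 = (4 − 3) − 0 = 1, and there is no ∂_2, so H_1 ≅ Z.

(K is a triangulation of the circle S^1.)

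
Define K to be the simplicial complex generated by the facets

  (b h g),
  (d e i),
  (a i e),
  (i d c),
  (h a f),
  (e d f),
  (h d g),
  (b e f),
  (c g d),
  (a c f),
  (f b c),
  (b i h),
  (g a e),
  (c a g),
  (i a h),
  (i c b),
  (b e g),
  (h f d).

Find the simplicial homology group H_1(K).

Order the vertices as a < b < c < d < e < f < g < h < i. Listing each simplex with vertices in this order, K has dimension 2 with simplices:

  0-simplices (9): a, b, c, d, e, f, g, h, i
  1-simplices (27): ac, ae, af, ag, ah, ai, bc, be, bf, bg, bh, bi, cd, cf, cg, ci, de, df, dg, dh, di, ef, eg, ei, fh, gh, hi
  2-simplices (18): acf, acg, aeg, aei, afh, ahi, bcf, bci, bef, beg, bgh, bhi, cdg, cdi, def, dei, dfh, dgh

Hence C_0 ≅ Z^9, C_1 ≅ Z^27, C_2 ≅ Z^18.

The boundary map ∂_1: C_1 → C_0 is given by ∂[p,q] = [q] − [p]. For instance
  ∂bf = f − b.
As a 9×27 matrix over Z this has rank 8, with invariant factors (1,1,1,1,1,1,1,1).

The boundary map ∂_2: C_2 → C_1 maps a triangle to the signed sum of its edges. For instance
  ∂cdg = dg − cg + cd,
  ∂acg = cg − ag + ac.
The 27×18 boundary matrix has rank 17 and Smith normal form diag(1,1,1,1,1,1,1,1,1,1,1,1,1,1,1,1,1).

Computing H_k = (kernel of ∂_k) / (image of ∂_{k+1}):

  H_1: rank ker ∂_1 − rank ∂_2 = (27 − 8) − 17 = 2, and the invariant factors of ∂_2 are all 1, so H_1 = Z^2.

H_1 = Z^2.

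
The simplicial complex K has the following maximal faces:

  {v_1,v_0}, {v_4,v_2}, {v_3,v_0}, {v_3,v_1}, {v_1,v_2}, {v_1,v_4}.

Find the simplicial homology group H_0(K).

Take the total order v_0 < v_1 < v_2 < v_3 < v_4 on the vertex set. Then K (dimension 1) consists of the simplices:

  0-simplices (5): [v_0], [v_1], [v_2], [v_3], [v_4]
  1-simplices (6): [v_0,v_1], [v_0,v_3], [v_1,v_2], [v_1,v_3], [v_1,v_4], [v_2,v_4]

giving chain groups C_0 ≅ Z^5, C_1 ≅ Z^6.

Boundary ∂_1: C_1 → C_0 is given by ∂[p,q] = [q] − [p]. For instance
  ∂[v_1,v_2] = [v_2] − [v_1].
This gives a 5×6 integer matrix of rank 4; reducing to Smith normal form yields diagonal entries (1,1,1,1).

Computing H_k = (kernel of ∂_k) / (image of ∂_{k+1}):

  H_0: rank C_0 − rank ∂_1 = 5 − 4 = 1, and the invariant factors of ∂_1 are all 1, so H_0 ≅ Z.

(K is a triangulation of a wedge of 2 circles.)

H_0 ≅ Z.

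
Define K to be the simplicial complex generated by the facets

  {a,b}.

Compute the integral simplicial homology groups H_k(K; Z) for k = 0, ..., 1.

H_0 = Z,  H_1 = 0.

Fix the vertex order a < b and write every simplex with vertices in increasing order. Then dim K = 1 and the simplices of K are:

  0-simplices (2): a, b
  1-simplices (1): ab

Hence C_0 ≅ Z^2, C_1 ≅ Z^1.

Boundary ∂_1: C_1 → C_0 is given by ∂[p,q] = [q] − [p].
As a 2×1 matrix over Z this has rank 1, with invariant factors (1).

Computing H_k = (kernel of ∂_k) / (image of ∂_{k+1}):

  H_0: rank C_0 − rank ∂_1 = 2 − 1 = 1, and the invariant factors of ∂_1 are all 1, so H_0 ≅ Z.
  H_1: rank ker ∂_1 − rank ∂_2 = (1 − 1) − 0 = 0, and there is no ∂_2, so H_1 ≅ 0.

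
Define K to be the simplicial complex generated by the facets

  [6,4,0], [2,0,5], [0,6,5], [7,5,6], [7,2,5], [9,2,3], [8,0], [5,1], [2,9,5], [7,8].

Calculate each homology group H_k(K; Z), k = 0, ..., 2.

Order the vertices as 0 < 1 < 2 < 3 < 4 < 5 < 6 < 7 < 8 < 9. Listing each simplex with vertices in this order, K has dimension 2 with simplices:

  0-simplices (10): [0], [1], [2], [3], [4], [5], [6], [7], [8], [9]
  1-simplices (17): [0,2], [0,4], [0,5], [0,6], [0,8], [1,5], [2,3], [2,5], [2,7], [2,9], [3,9], [4,6], [5,6], [5,7], [5,9], [6,7], [7,8]
  2-simplices (7): [0,2,5], [0,4,6], [0,5,6], [2,3,9], [2,5,7], [2,5,9], [5,6,7]

Hence C_0 ≅ Z^10, C_1 ≅ Z^17, C_2 ≅ Z^7.

∂_1: C_1 → C_0 sends each edge [p,q] (with p < q) to q − p.
This gives a 10×17 integer matrix of rank 9; reducing to Smith normal form yields diagonal entries (1,1,1,1,1,1,1,1,1).

∂_2: C_2 → C_1 maps a triangle to the signed sum of its edges. For instance
  ∂[0,2,5] = [2,5] − [0,5] + [0,2],
  ∂[0,4,6] = [4,6] − [0,6] + [0,4].
As a 17×7 matrix over Z this has rank 7, with invariant factors (1,1,1,1,1,1,1).

Computing H_k = (kernel of ∂_k) / (image of ∂_{k+1}):

  H_0: rank C_0 − rank ∂_1 = 10 − 9 = 1, and the invariant factors of ∂_1 are all 1, so H_0 ≅ Z.
  H_1: rank ker ∂_1 − rank ∂_2 = (17 − 9) − 7 = 1, and the invariant factors of ∂_2 are all 1, so H_1 ≅ Z.
  H_2: rank ker ∂_2 − rank ∂_3 = (7 − 7) − 0 = 0, and there is no ∂_3, so H_2 ≅ 0.

H_0 ≅ Z,  H_1 ≅ Z,  H_2 = 0.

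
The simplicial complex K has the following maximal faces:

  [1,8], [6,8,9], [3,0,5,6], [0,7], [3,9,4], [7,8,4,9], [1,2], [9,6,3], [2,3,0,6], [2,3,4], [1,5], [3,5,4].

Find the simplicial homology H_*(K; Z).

H_0 = Z,  H_1 = Z^3,  H_2 = 0,  H_3 = 0.

Take the total order 0 < 1 < 2 < 3 < 4 < 5 < 6 < 7 < 8 < 9 on the vertex set. Then K (dimension 3) consists of the simplices:

  0-simplices (10): [0], [1], [2], [3], [4], [5], [6], [7], [8], [9]
  1-simplices (25): (25 of them)
  2-simplices (16): [0,2,3], [0,2,6], [0,3,5], [0,3,6], [0,5,6], [2,3,4], [2,3,6], [3,4,5], [3,4,9], [3,5,6], [3,6,9], [4,7,8], [4,7,9], [4,8,9], [6,8,9], [7,8,9]
  3-simplices (3): [0,2,3,6], [0,3,5,6], [4,7,8,9]

giving chain groups C_0 ≅ Z^10, C_1 ≅ Z^25, C_2 ≅ Z^16, C_3 ≅ Z^3.

Boundary ∂_1: C_1 → C_0 sends each edge [p,q] (with p < q) to q − p. For instance
  ∂[0,6] = [6] − [0].
This gives a 10×25 integer matrix of rank 9; reducing to Smith normal form yields diagonal entries (1,1,1,1,1,1,1,1,1).

The boundary map ∂_2: C_2 → C_1 sends each 2-simplex [p,q,r] to [q,r] − [p,r] + [p,q]. For instance
  ∂[3,5,6] = [5,6] − [3,6] + [3,5],
  ∂[0,3,6] = [3,6] − [0,6] + [0,3].
The 25×16 boundary matrix has rank 13 and Smith normal form diag(1,1,1,1,1,1,1,1,1,1,1,1,1).

The boundary map ∂_3: C_3 → C_2 sends each 3-simplex σ to the alternating sum Σ_i (−1)^i (σ with its i-th vertex removed). For instance
  ∂[0,2,3,6] = [2,3,6] − [0,3,6] + [0,2,6] − [0,2,3],
  ∂[4,7,8,9] = [7,8,9] − [4,8,9] + [4,7,9] − [4,7,8].
As a 16×3 matrix over Z this has rank 3, with invariant factors (1,1,1).

Computing H_k = (kernel of ∂_k) / (image of ∂_{k+1}):

  H_0: rank C_0 − rank ∂_1 = 10 − 9 = 1, and the invariant factors of ∂_1 are all 1, so H_0 = Z.
  H_1: rank ker ∂_1 − rank ∂_2 = (25 − 9) − 13 = 3, and the invariant factors of ∂_2 are all 1, so H_1 = Z^3.
  H_2: rank ker ∂_2 − rank ∂_3 = (16 − 13) − 3 = 0, and the invariant factors of ∂_3 are all 1, so H_2 = 0.
  H_3: rank ker ∂_3 − rank ∂_4 = (3 − 3) − 0 = 0, and there is no ∂_4, so H_3 = 0.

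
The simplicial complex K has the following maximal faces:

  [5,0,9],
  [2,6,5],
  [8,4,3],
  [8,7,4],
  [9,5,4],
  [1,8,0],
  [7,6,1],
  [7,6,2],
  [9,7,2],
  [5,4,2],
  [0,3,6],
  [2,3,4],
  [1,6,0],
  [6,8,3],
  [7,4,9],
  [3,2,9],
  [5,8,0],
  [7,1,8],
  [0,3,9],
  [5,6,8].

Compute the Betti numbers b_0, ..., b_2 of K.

We work with the vertex ordering 0 < 1 < 2 < 3 < 4 < 5 < 6 < 7 < 8 < 9. The simplices of K, each written with vertices in increasing order, are:

  0-simplices (10): [0], [1], [2], [3], [4], [5], [6], [7], [8], [9]
  1-simplices (30): (30 of them)
  2-simplices (20): (20 of them)

Hence C_0 ≅ Z^10, C_1 ≅ Z^30, C_2 ≅ Z^20.

Boundary ∂_1: C_1 → C_0 is given by ∂[p,q] = [q] − [p].
The 10×30 boundary matrix has rank 9 and Smith normal form diag(1,1,1,1,1,1,1,1,1).

∂_2: C_2 → C_1 sends each 2-simplex [p,q,r] to [q,r] − [p,r] + [p,q]. For instance
  ∂[0,1,6] = [1,6] − [0,6] + [0,1],
  ∂[2,6,7] = [6,7] − [2,7] + [2,6].
The resulting 30×20 matrix has rank 20, and its Smith normal form has invariant factors (1,1,1,1,1,1,1,1,1,1,1,1,1,1,1,1,1,1,1,2).

Now H_k = ker ∂_k / im ∂_{k+1}, so:

  H_0: rank C_0 − rank ∂_1 = 10 − 9 = 1, and the invariant factors of ∂_1 are all 1, so H_0 = Z.
  H_1: rank ker ∂_1 − rank ∂_2 = (30 − 9) − 20 = 1, and ∂_2 has invariant factor 2 > 1, so H_1 = Z ⊕ Z/2.
  H_2: rank ker ∂_2 − rank ∂_3 = (20 − 20) − 0 = 0, and there is no ∂_3, so H_2 = 0.

Hence the Betti numbers are b_0 = 1, b_1 = 1, b_2 = 0.

b_0 = 1, b_1 = 1, b_2 = 0.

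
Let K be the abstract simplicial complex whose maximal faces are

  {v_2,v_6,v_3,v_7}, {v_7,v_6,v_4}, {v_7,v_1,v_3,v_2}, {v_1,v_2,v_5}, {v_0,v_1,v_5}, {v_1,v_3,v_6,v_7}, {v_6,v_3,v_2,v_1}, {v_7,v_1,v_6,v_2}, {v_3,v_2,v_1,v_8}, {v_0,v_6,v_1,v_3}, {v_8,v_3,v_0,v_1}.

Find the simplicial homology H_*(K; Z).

Fix the vertex order v_0 < v_1 < v_2 < v_3 < v_4 < v_5 < v_6 < v_7 < v_8 and write every simplex with vertices in increasing order. Then dim K = 3 and the simplices of K are:

  0-simplices (9): [v_0], [v_1], [v_2], [v_3], [v_4], [v_5], [v_6], [v_7], [v_8]
  1-simplices (22): (22 of them)
  2-simplices (21): (21 of them)
  3-simplices (8): [v_0,v_1,v_3,v_6], [v_0,v_1,v_3,v_8], [v_1,v_2,v_3,v_6], [v_1,v_2,v_3,v_7], [v_1,v_2,v_3,v_8], [v_1,v_2,v_6,v_7], [v_1,v_3,v_6,v_7], [v_2,v_3,v_6,v_7]

so the chain groups are C_0 ≅ Z^9, C_1 ≅ Z^22, C_2 ≅ Z^21, C_3 ≅ Z^8.

Boundary ∂_1: C_1 → C_0 maps an edge to its endpoints' difference, ∂[p,q] = q − p.
As a 9×22 matrix over Z this has rank 8, with invariant factors (1,1,1,1,1,1,1,1).

Boundary ∂_2: C_2 → C_1 acts by ∂[p,q,r] = [q,r] − [p,r] + [p,q]. For instance
  ∂[v_2,v_3,v_7] = [v_3,v_7] − [v_2,v_7] + [v_2,v_3],
  ∂[v_1,v_3,v_6] = [v_3,v_6] − [v_1,v_6] + [v_1,v_3].
The 22×21 boundary matrix has rank 14 and Smith normal form diag(1,1,1,1,1,1,1,1,1,1,1,1,1,1).

The boundary map ∂_3: C_3 → C_2 sends each 3-simplex σ to the alternating sum Σ_i (−1)^i (σ with its i-th vertex removed). For instance
  ∂[v_1,v_2,v_6,v_7] = [v_2,v_6,v_7] − [v_1,v_6,v_7] + [v_1,v_2,v_7] − [v_1,v_2,v_6],
  ∂[v_1,v_2,v_3,v_6] = [v_2,v_3,v_6] − [v_1,v_3,v_6] + [v_1,v_2,v_6] − [v_1,v_2,v_3].
The resulting 21×8 matrix has rank 7, and its Smith normal form has invariant factors (1,1,1,1,1,1,1).

Computing H_k = (kernel of ∂_k) / (image of ∂_{k+1}):

  H_0: rank C_0 − rank ∂_1 = 9 − 8 = 1, and the invariant factors of ∂_1 are all 1, so H_0 ≅ Z.
  H_1: rank ker ∂_1 − rank ∂_2 = (22 − 8) − 14 = 0, and the invariant factors of ∂_2 are all 1, so H_1 ≅ 0.
  H_2: rank ker ∂_2 − rank ∂_3 = (21 − 14) − 7 = 0, and the invariant factors of ∂_3 are all 1, so H_2 ≅ 0.
  H_3: rank ker ∂_3 − rank ∂_4 = (8 − 7) − 0 = 1, and there is no ∂_4, so H_3 ≅ Z.

As a check, the Euler characteristic is 9 − 22 + 21 − 8 = 0, which agrees with 1 − 0 + 0 − 1 = 0.

H_0 ≅ Z,  H_1 = 0,  H_2 = 0,  H_3 ≅ Z.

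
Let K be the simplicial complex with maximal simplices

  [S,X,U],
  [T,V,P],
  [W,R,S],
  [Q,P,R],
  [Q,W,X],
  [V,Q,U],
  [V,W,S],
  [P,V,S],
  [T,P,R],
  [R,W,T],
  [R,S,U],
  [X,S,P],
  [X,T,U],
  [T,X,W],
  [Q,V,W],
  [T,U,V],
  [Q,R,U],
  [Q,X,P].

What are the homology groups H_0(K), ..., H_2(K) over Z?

We work with the vertex ordering P < Q < R < S < T < U < V < W < X. The simplices of K, each written with vertices in increasing order, are:

  0-simplices (9): P, Q, R, S, T, U, V, W, X
  1-simplices (27): PQ, PR, PS, PT, PV, PX, QR, QU, QV, QW, QX, RS, RT, RU, RW, SU, SV, SW, SX, TU, TV, TW, TX, UV, UX, VW, WX
  2-simplices (18): PQR, PQX, PRT, PSV, PSX, PTV, QRU, QUV, QVW, QWX, RSU, RSW, RTW, SUX, SVW, TUV, TUX, TWX

so the chain groups are C_0 ≅ Z^9, C_1 ≅ Z^27, C_2 ≅ Z^18.

∂_1: C_1 → C_0 is given by ∂[p,q] = [q] − [p].
The resulting 9×27 matrix has rank 8, and its Smith normal form has invariant factors (1,1,1,1,1,1,1,1).

The boundary map ∂_2: C_2 → C_1 maps a triangle to the signed sum of its edges. For instance
  ∂QUV = UV − QV + QU,
  ∂QVW = VW − QW + QV.
This gives a 27×18 integer matrix of rank 17; reducing to Smith normal form yields diagonal entries (1,1,1,1,1,1,1,1,1,1,1,1,1,1,1,1,1).

Reading off H_k = ker ∂_k / im ∂_{k+1}:

  H_0: rank C_0 − rank ∂_1 = 9 − 8 = 1, and the invariant factors of ∂_1 are all 1, so H_0 ≅ Z.
  H_1: rank ker ∂_1 − rank ∂_2 = (27 − 8) − 17 = 2, and the invariant factors of ∂_2 are all 1, so H_1 ≅ Z^2.
  H_2: rank ker ∂_2 − rank ∂_3 = (18 − 17) − 0 = 1, and there is no ∂_3, so H_2 ≅ Z.

As a check, the Euler characteristic is 9 − 27 + 18 = 0, which agrees with 1 − 2 + 1 = 0.

H_0 ≅ Z,  H_1 ≅ Z^2,  H_2 ≅ Z.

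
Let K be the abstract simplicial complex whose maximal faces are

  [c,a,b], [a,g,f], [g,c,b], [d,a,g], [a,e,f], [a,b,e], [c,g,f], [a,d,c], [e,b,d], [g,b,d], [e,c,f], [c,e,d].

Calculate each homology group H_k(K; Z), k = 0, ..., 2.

Order the vertices as a < b < c < d < e < f < g. Listing each simplex with vertices in this order, K has dimension 2 with simplices:

  0-simplices (7): a, b, c, d, e, f, g
  1-simplices (18): ab, ac, ad, ae, af, ag, bc, bd, be, bg, cd, ce, cf, cg, de, dg, ef, fg
  2-simplices (12): abc, abe, acd, adg, aef, afg, bcg, bde, bdg, cde, cef, cfg

so the chain groups are C_0 ≅ Z^7, C_1 ≅ Z^18, C_2 ≅ Z^12.

The boundary map ∂_1: C_1 → C_0 is given by ∂[p,q] = [q] − [p].
The 7×18 boundary matrix has rank 6 and Smith normal form diag(1,1,1,1,1,1).

The boundary map ∂_2: C_2 → C_1 sends each 2-simplex [p,q,r] to [q,r] − [p,r] + [p,q]. For instance
  ∂abe = be − ae + ab,
  ∂afg = fg − ag + af.
As a 18×12 matrix over Z this has rank 12, with invariant factors (1,1,1,1,1,1,1,1,1,1,1,2).

Reading off H_k = ker ∂_k / im ∂_{k+1}:

  H_0: rank C_0 − rank ∂_1 = 7 − 6 = 1, and the invariant factors of ∂_1 are all 1, so H_0 ≅ Z.
  H_1: rank ker ∂_1 − rank ∂_2 = (18 − 6) − 12 = 0, and ∂_2 has invariant factor 2 > 1, so H_1 ≅ Z_2.
  H_2: rank ker ∂_2 − rank ∂_3 = (12 − 12) − 0 = 0, and there is no ∂_3, so H_2 ≅ 0.

H_0 ≅ Z,  H_1 ≅ Z_2,  H_2 = 0.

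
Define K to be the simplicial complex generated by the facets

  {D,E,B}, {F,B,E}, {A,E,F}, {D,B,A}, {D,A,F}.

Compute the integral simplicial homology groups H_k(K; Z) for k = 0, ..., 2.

H_0 = Z,  H_1 = Z,  H_2 = 0.

Fix the vertex order A < B < D < E < F and write every simplex with vertices in increasing order. Then dim K = 2 and the simplices of K are:

  0-simplices (5): A, B, D, E, F
  1-simplices (10): AB, AD, AE, AF, BD, BE, BF, DE, DF, EF
  2-simplices (5): ABD, ADF, AEF, BDE, BEF

so the chain groups are C_0 ≅ Z^5, C_1 ≅ Z^10, C_2 ≅ Z^5.

∂_1: C_1 → C_0 maps an edge to its endpoints' difference, ∂[p,q] = q − p. For instance
  ∂AF = F − A.
As a 5×10 matrix over Z this has rank 4, with invariant factors (1,1,1,1).

Boundary ∂_2: C_2 → C_1 sends each 2-simplex [p,q,r] to [q,r] − [p,r] + [p,q]. For instance
  ∂ADF = DF − AF + AD,
  ∂BDE = DE − BE + BD.
The resulting 10×5 matrix has rank 5, and its Smith normal form has invariant factors (1,1,1,1,1).

Computing H_k = (kernel of ∂_k) / (image of ∂_{k+1}):

  H_0: rank C_0 − rank ∂_1 = 5 − 4 = 1, and the invariant factors of ∂_1 are all 1, so H_0 ≅ Z.
  H_1: rank ker ∂_1 − rank ∂_2 = (10 − 4) − 5 = 1, and the invariant factors of ∂_2 are all 1, so H_1 ≅ Z.
  H_2: rank ker ∂_2 − rank ∂_3 = (5 − 5) − 0 = 0, and there is no ∂_3, so H_2 ≅ 0.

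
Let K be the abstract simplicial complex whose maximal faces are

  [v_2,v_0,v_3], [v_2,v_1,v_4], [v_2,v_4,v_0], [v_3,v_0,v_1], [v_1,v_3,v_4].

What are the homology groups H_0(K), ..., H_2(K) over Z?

K has 5 vertices, 10 edges, 5 triangles.
rank ∂_0 = 0, rank ∂_1 = 4 ⇒ b_0 = 5 − 0 − 4 = 1; all invariant factors of ∂_1 are 1 so no torsion. So H_0 ≅ Z.
rank ∂_1 = 4, rank ∂_2 = 5 ⇒ b_1 = 10 − 4 − 5 = 1; all invariant factors of ∂_2 are 1 so no torsion. So H_1 ≅ Z.
rank ∂_2 = 5, rank ∂_3 = 0 ⇒ b_2 = 5 − 5 − 0 = 0. So H_2 ≅ 0.

H_0 ≅ Z,  H_1 ≅ Z,  H_2 = 0.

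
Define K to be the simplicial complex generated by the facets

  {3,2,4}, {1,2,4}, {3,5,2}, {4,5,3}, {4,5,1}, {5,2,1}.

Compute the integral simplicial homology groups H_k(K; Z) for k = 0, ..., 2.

K has 5 vertices, 9 edges, 6 triangles.
rank ∂_0 = 0, rank ∂_1 = 4 ⇒ b_0 = 5 − 0 − 4 = 1; all invariant factors of ∂_1 are 1 so no torsion. So H_0 = Z.
rank ∂_1 = 4, rank ∂_2 = 5 ⇒ b_1 = 9 − 4 − 5 = 0; all invariant factors of ∂_2 are 1 so no torsion. So H_1 = 0.
rank ∂_2 = 5, rank ∂_3 = 0 ⇒ b_2 = 6 − 5 − 0 = 1. So H_2 = Z.

H_0 = Z,  H_1 = 0,  H_2 = Z.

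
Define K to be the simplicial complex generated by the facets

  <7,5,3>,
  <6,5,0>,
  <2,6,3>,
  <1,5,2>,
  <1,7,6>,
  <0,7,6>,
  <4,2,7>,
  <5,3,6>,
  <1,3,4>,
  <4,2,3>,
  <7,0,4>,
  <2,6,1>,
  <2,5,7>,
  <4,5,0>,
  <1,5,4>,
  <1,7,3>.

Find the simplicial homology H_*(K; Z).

Fix the vertex order 0 < 1 < 2 < 3 < 4 < 5 < 6 < 7 and write every simplex with vertices in increasing order. Then dim K = 2 and the simplices of K are:

  0-simplices (8): [0], [1], [2], [3], [4], [5], [6], [7]
  1-simplices (24): (24 of them)
  2-simplices (16): [0,4,5], [0,4,7], [0,5,6], [0,6,7], [1,2,5], [1,2,6], [1,3,4], [1,3,7], [1,4,5], [1,6,7], [2,3,4], [2,3,6], [2,4,7], [2,5,7], [3,5,6], [3,5,7]

so the chain groups are C_0 ≅ Z^8, C_1 ≅ Z^24, C_2 ≅ Z^16.

Boundary ∂_1: C_1 → C_0 is given by ∂[p,q] = [q] − [p]. For instance
  ∂[3,6] = [6] − [3].
As a 8×24 matrix over Z this has rank 7, with invariant factors (1,1,1,1,1,1,1).

∂_2: C_2 → C_1 acts by ∂[p,q,r] = [q,r] − [p,r] + [p,q]. For instance
  ∂[1,3,4] = [3,4] − [1,4] + [1,3],
  ∂[1,2,5] = [2,5] − [1,5] + [1,2].
The resulting 24×16 matrix has rank 15, and its Smith normal form has invariant factors (1,1,1,1,1,1,1,1,1,1,1,1,1,1,1).

Reading off H_k = ker ∂_k / im ∂_{k+1}:

  H_0: rank C_0 − rank ∂_1 = 8 − 7 = 1, and the invariant factors of ∂_1 are all 1, so H_0 = Z.
  H_1: rank ker ∂_1 − rank ∂_2 = (24 − 7) − 15 = 2, and the invariant factors of ∂_2 are all 1, so H_1 = Z^2.
  H_2: rank ker ∂_2 − rank ∂_3 = (16 − 15) − 0 = 1, and there is no ∂_3, so H_2 = Z.

H_0 = Z,  H_1 = Z^2,  H_2 = Z.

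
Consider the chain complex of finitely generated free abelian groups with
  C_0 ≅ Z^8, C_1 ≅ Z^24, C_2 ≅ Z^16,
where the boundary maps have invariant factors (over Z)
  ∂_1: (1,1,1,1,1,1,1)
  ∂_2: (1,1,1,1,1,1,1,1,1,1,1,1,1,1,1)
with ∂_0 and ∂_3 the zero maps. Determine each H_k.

H_0 = Z,  H_1 = Z^2,  H_2 = Z.

H_0: b_0 = 8 − 0 − 7 = 1; torsion from ∂_1 factors > 1: none. So H_0 = Z.
H_1: b_1 = 24 − 7 − 15 = 2; torsion from ∂_2 factors > 1: none. So H_1 = Z^2.
H_2: b_2 = 16 − 15 − 0 = 1; torsion from ∂_3 factors > 1: none. So H_2 = Z.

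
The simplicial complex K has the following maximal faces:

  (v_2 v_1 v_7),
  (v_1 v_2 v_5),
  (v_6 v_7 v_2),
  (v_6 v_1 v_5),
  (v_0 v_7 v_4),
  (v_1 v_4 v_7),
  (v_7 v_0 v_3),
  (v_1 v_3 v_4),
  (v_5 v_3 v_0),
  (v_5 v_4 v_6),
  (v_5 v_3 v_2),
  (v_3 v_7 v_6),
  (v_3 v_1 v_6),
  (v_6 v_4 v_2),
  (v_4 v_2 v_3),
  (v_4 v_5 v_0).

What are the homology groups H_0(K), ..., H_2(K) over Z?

Order the vertices as v_0 < v_1 < v_2 < v_3 < v_4 < v_5 < v_6 < v_7. Listing each simplex with vertices in this order, K has dimension 2 with simplices:

  0-simplices (8): [v_0], [v_1], [v_2], [v_3], [v_4], [v_5], [v_6], [v_7]
  1-simplices (24): (24 of them)
  2-simplices (16): (16 of them)

so the chain groups are C_0 ≅ Z^8, C_1 ≅ Z^24, C_2 ≅ Z^16.

The boundary map ∂_1: C_1 → C_0 maps an edge to its endpoints' difference, ∂[p,q] = q − p. For instance
  ∂[v_3,v_6] = [v_6] − [v_3].
This gives a 8×24 integer matrix of rank 7; reducing to Smith normal form yields diagonal entries (1,1,1,1,1,1,1).

∂_2: C_2 → C_1 maps a triangle to the signed sum of its edges. For instance
  ∂[v_2,v_4,v_6] = [v_4,v_6] − [v_2,v_6] + [v_2,v_4],
  ∂[v_3,v_6,v_7] = [v_6,v_7] − [v_3,v_7] + [v_3,v_6].
This gives a 24×16 integer matrix of rank 15; reducing to Smith normal form yields diagonal entries (1,1,1,1,1,1,1,1,1,1,1,1,1,1,1).

Computing H_k = (kernel of ∂_k) / (image of ∂_{k+1}):

  H_0: rank C_0 − rank ∂_1 = 8 − 7 = 1, and the invariant factors of ∂_1 are all 1, so H_0 ≅ Z.
  H_1: rank ker ∂_1 − rank ∂_2 = (24 − 7) − 15 = 2, and the invariant factors of ∂_2 are all 1, so H_1 ≅ Z^2.
  H_2: rank ker ∂_2 − rank ∂_3 = (16 − 15) − 0 = 1, and there is no ∂_3, so H_2 ≅ Z.

(K is a triangulation of the torus T^2.)

H_0 ≅ Z,  H_1 ≅ Z^2,  H_2 ≅ Z.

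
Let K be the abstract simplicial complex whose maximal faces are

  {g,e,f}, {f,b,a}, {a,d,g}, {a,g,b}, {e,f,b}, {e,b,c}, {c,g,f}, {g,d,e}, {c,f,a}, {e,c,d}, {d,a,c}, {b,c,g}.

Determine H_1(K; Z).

H_1 ≅ Z/2Z.

Take the total order a < b < c < d < e < f < g on the vertex set. Then K (dimension 2) consists of the simplices:

  0-simplices (7): a, b, c, d, e, f, g
  1-simplices (18): ab, ac, ad, af, ag, bc, be, bf, bg, cd, ce, cf, cg, de, dg, ef, eg, fg
  2-simplices (12): abf, abg, acd, acf, adg, bce, bcg, bef, cde, cfg, deg, efg

giving chain groups C_0 ≅ Z^7, C_1 ≅ Z^18, C_2 ≅ Z^12.

Boundary ∂_1: C_1 → C_0 sends each edge [p,q] (with p < q) to q − p.
The 7×18 boundary matrix has rank 6 and Smith normal form diag(1,1,1,1,1,1).

∂_2: C_2 → C_1 maps a triangle to the signed sum of its edges. For instance
  ∂abf = bf − af + ab,
  ∂deg = eg − dg + de.
This gives a 18×12 integer matrix of rank 12; reducing to Smith normal form yields diagonal entries (1,1,1,1,1,1,1,1,1,1,1,2).

From H_k ≅ ker(∂_k) / im(∂_{k+1}) we obtain:

  H_1: rank ker ∂_1 − rank ∂_2 = (18 − 6) − 12 = 0, and ∂_2 has invariant factor 2 > 1, so H_1 ≅ Z/2Z.

(K is a triangulation of the real projective plane RP^2.)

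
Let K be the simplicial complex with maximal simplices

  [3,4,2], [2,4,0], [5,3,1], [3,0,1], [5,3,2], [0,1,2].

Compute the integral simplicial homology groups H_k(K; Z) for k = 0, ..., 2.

H_0 = Z,  H_1 = Z,  H_2 = 0.

Fix the vertex order 0 < 1 < 2 < 3 < 4 < 5 and write every simplex with vertices in increasing order. Then dim K = 2 and the simplices of K are:

  0-simplices (6): [0], [1], [2], [3], [4], [5]
  1-simplices (12): [0,1], [0,2], [0,3], [0,4], [1,2], [1,3], [1,5], [2,3], [2,4], [2,5], [3,4], [3,5]
  2-simplices (6): [0,1,2], [0,1,3], [0,2,4], [1,3,5], [2,3,4], [2,3,5]

so the chain groups are C_0 ≅ Z^6, C_1 ≅ Z^12, C_2 ≅ Z^6.

Boundary ∂_1: C_1 → C_0 is given by ∂[p,q] = [q] − [p].
This gives a 6×12 integer matrix of rank 5; reducing to Smith normal form yields diagonal entries (1,1,1,1,1).

The boundary map ∂_2: C_2 → C_1 maps a triangle to the signed sum of its edges. For instance
  ∂[2,3,5] = [3,5] − [2,5] + [2,3],
  ∂[0,1,3] = [1,3] − [0,3] + [0,1].
As a 12×6 matrix over Z this has rank 6, with invariant factors (1,1,1,1,1,1).

From H_k ≅ ker(∂_k) / im(∂_{k+1}) we obtain:

  H_0: rank C_0 − rank ∂_1 = 6 − 5 = 1, and the invariant factors of ∂_1 are all 1, so H_0 ≅ Z.
  H_1: rank ker ∂_1 − rank ∂_2 = (12 − 5) − 6 = 1, and the invariant factors of ∂_2 are all 1, so H_1 ≅ Z.
  H_2: rank ker ∂_2 − rank ∂_3 = (6 − 6) − 0 = 0, and there is no ∂_3, so H_2 ≅ 0.

(K is a triangulation of the cylinder S^1 x I.)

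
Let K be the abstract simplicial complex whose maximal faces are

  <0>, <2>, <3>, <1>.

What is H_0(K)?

H_0 ≅ Z^4.

Order the vertices as 0 < 1 < 2 < 3. Listing each simplex with vertices in this order, K has dimension 0 with simplices:

  0-simplices (4): [0], [1], [2], [3]

Hence C_0 ≅ Z^4.

Reading off H_k = ker ∂_k / im ∂_{k+1}:

  H_0: rank C_0 − rank ∂_1 = 4 − 0 = 4, and there is no ∂_1, so H_0 ≅ Z^4.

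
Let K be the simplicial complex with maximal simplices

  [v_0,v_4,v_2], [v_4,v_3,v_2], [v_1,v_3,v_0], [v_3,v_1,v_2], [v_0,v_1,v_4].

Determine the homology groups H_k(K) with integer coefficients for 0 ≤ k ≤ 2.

We work with the vertex ordering v_0 < v_1 < v_2 < v_3 < v_4. The simplices of K, each written with vertices in increasing order, are:

  0-simplices (5): [v_0], [v_1], [v_2], [v_3], [v_4]
  1-simplices (10): [v_0,v_1], [v_0,v_2], [v_0,v_3], [v_0,v_4], [v_1,v_2], [v_1,v_3], [v_1,v_4], [v_2,v_3], [v_2,v_4], [v_3,v_4]
  2-simplices (5): [v_0,v_1,v_3], [v_0,v_1,v_4], [v_0,v_2,v_4], [v_1,v_2,v_3], [v_2,v_3,v_4]

giving chain groups C_0 ≅ Z^5, C_1 ≅ Z^10, C_2 ≅ Z^5.

The boundary map ∂_1: C_1 → C_0 is given by ∂[p,q] = [q] − [p]. For instance
  ∂[v_2,v_3] = [v_3] − [v_2].
The 5×10 boundary matrix has rank 4 and Smith normal form diag(1,1,1,1).

The boundary map ∂_2: C_2 → C_1 sends each 2-simplex [p,q,r] to [q,r] − [p,r] + [p,q]. For instance
  ∂[v_0,v_2,v_4] = [v_2,v_4] − [v_0,v_4] + [v_0,v_2],
  ∂[v_1,v_2,v_3] = [v_2,v_3] − [v_1,v_3] + [v_1,v_2].
As a 10×5 matrix over Z this has rank 5, with invariant factors (1,1,1,1,1).

Now H_k = ker ∂_k / im ∂_{k+1}, so:

  H_0: rank C_0 − rank ∂_1 = 5 − 4 = 1, and the invariant factors of ∂_1 are all 1, so H_0 ≅ Z.
  H_1: rank ker ∂_1 − rank ∂_2 = (10 − 4) − 5 = 1, and the invariant factors of ∂_2 are all 1, so H_1 ≅ Z.
  H_2: rank ker ∂_2 − rank ∂_3 = (5 − 5) − 0 = 0, and there is no ∂_3, so H_2 ≅ 0.

H_0 = Z,  H_1 = Z,  H_2 = 0.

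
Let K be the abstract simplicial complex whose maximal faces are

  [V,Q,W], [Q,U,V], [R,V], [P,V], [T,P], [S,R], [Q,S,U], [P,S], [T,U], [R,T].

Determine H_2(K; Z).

H_2 ≅ 0.

Fix the vertex order P < Q < R < S < T < U < V < W and write every simplex with vertices in increasing order. Then dim K = 2 and the simplices of K are:

  0-simplices (8): P, Q, R, S, T, U, V, W
  1-simplices (14): PS, PT, PV, QS, QU, QV, QW, RS, RT, RV, SU, TU, UV, VW
  2-simplices (3): QSU, QUV, QVW

Hence C_0 ≅ Z^8, C_1 ≅ Z^14, C_2 ≅ Z^3.

∂_1: C_1 → C_0 sends each edge [p,q] (with p < q) to q − p. For instance
  ∂PV = V − P.
This gives a 8×14 integer matrix of rank 7; reducing to Smith normal form yields diagonal entries (1,1,1,1,1,1,1).

∂_2: C_2 → C_1 acts by ∂[p,q,r] = [q,r] − [p,r] + [p,q]. For instance
  ∂QSU = SU − QU + QS,
  ∂QUV = UV − QV + QU.
The 14×3 boundary matrix has rank 3 and Smith normal form diag(1,1,1).

Reading off H_k = ker ∂_k / im ∂_{k+1}:

  H_2: rank ker ∂_2 − rank ∂_3 = (3 − 3) − 0 = 0, and there is no ∂_3, so H_2 = 0.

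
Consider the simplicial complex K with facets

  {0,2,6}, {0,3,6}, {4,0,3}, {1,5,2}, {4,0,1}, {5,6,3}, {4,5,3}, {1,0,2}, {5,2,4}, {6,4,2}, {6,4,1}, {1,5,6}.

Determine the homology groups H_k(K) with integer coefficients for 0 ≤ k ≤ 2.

H_0 ≅ Z,  H_1 ≅ Z/2,  H_2 = 0.

We work with the vertex ordering 0 < 1 < 2 < 3 < 4 < 5 < 6. The simplices of K, each written with vertices in increasing order, are:

  0-simplices (7): [0], [1], [2], [3], [4], [5], [6]
  1-simplices (18): [0,1], [0,2], [0,3], [0,4], [0,6], [1,2], [1,4], [1,5], [1,6], [2,4], [2,5], [2,6], [3,4], [3,5], [3,6], [4,5], [4,6], [5,6]
  2-simplices (12): [0,1,2], [0,1,4], [0,2,6], [0,3,4], [0,3,6], [1,2,5], [1,4,6], [1,5,6], [2,4,5], [2,4,6], [3,4,5], [3,5,6]

so the chain groups are C_0 ≅ Z^7, C_1 ≅ Z^18, C_2 ≅ Z^12.

The boundary map ∂_1: C_1 → C_0 is given by ∂[p,q] = [q] − [p]. For instance
  ∂[3,4] = [4] − [3].
The 7×18 boundary matrix has rank 6 and Smith normal form diag(1,1,1,1,1,1).

The boundary map ∂_2: C_2 → C_1 acts by ∂[p,q,r] = [q,r] − [p,r] + [p,q]. For instance
  ∂[0,1,4] = [1,4] − [0,4] + [0,1],
  ∂[3,4,5] = [4,5] − [3,5] + [3,4].
As a 18×12 matrix over Z this has rank 12, with invariant factors (1,1,1,1,1,1,1,1,1,1,1,2).

Reading off H_k = ker ∂_k / im ∂_{k+1}:

  H_0: rank C_0 − rank ∂_1 = 7 − 6 = 1, and the invariant factors of ∂_1 are all 1, so H_0 = Z.
  H_1: rank ker ∂_1 − rank ∂_2 = (18 − 6) − 12 = 0, and ∂_2 has invariant factor 2 > 1, so H_1 = Z/2.
  H_2: rank ker ∂_2 − rank ∂_3 = (12 − 12) − 0 = 0, and there is no ∂_3, so H_2 = 0.

(K is a triangulation of the real projective plane RP^2.)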